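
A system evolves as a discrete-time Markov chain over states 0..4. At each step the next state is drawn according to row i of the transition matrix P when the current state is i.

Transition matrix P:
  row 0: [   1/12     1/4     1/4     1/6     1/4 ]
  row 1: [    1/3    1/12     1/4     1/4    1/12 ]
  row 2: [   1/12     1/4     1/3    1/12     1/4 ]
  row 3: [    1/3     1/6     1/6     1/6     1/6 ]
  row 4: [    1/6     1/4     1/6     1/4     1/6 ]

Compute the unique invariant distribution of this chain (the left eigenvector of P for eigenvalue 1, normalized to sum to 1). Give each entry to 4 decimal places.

π = [0.1940, 0.2015, 0.2395, 0.1790, 0.1860]

Balance equations π_j = Σ_i π_i·P[i][j]:
  π_0 = 1/12·π_0 + 1/3·π_1 + 1/12·π_2 + 1/3·π_3 + 1/6·π_4
  π_1 = 1/4·π_0 + 1/12·π_1 + 1/4·π_2 + 1/6·π_3 + 1/4·π_4
  π_2 = 1/4·π_0 + 1/4·π_1 + 1/3·π_2 + 1/6·π_3 + 1/6·π_4
  π_3 = 1/6·π_0 + 1/4·π_1 + 1/12·π_2 + 1/6·π_3 + 1/4·π_4
  normalize: π_0 + π_1 + π_2 + π_3 + π_4 = 1
Solving the linear system gives exactly π = [520/2681, 4862/24129, 5780/24129, 617/3447, 1496/8043].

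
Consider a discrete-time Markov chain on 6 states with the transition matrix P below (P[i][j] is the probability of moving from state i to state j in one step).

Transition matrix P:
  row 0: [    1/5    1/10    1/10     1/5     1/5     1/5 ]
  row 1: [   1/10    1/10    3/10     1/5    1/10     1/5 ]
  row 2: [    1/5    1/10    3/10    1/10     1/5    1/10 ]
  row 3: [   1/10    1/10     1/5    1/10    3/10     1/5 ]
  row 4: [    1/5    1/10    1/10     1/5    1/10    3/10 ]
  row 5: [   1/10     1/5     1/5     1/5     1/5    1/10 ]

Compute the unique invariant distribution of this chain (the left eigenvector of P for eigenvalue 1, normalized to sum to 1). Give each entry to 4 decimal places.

Balance equations π_j = Σ_i π_i·P[i][j]:
  π_0 = 1/5·π_0 + 1/10·π_1 + 1/5·π_2 + 1/10·π_3 + 1/5·π_4 + 1/10·π_5
  π_1 = 1/10·π_0 + 1/10·π_1 + 1/10·π_2 + 1/10·π_3 + 1/10·π_4 + 1/5·π_5
  π_2 = 1/10·π_0 + 3/10·π_1 + 3/10·π_2 + 1/5·π_3 + 1/10·π_4 + 1/5·π_5
  π_3 = 1/5·π_0 + 1/5·π_1 + 1/10·π_2 + 1/10·π_3 + 1/5·π_4 + 1/5·π_5
  π_4 = 1/5·π_0 + 1/10·π_1 + 1/5·π_2 + 3/10·π_3 + 1/10·π_4 + 1/5·π_5
  normalize: π_0 + π_1 + π_2 + π_3 + π_4 + π_5 = 1
Solving the linear system gives exactly π = [16794/109243, 12899/109243, 21586/109243, 17900/109243, 20317/109243, 19747/109243].

π = [0.1537, 0.1181, 0.1976, 0.1639, 0.1860, 0.1808]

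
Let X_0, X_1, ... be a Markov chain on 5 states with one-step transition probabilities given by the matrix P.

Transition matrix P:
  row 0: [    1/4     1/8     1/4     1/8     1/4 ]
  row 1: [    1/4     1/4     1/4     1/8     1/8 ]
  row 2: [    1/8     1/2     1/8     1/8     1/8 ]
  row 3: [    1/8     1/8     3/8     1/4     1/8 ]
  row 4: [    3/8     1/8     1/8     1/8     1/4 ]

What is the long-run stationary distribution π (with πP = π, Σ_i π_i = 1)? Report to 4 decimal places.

Balance equations π_j = Σ_i π_i·P[i][j]:
  π_0 = 1/4·π_0 + 1/4·π_1 + 1/8·π_2 + 1/8·π_3 + 3/8·π_4
  π_1 = 1/8·π_0 + 1/4·π_1 + 1/2·π_2 + 1/8·π_3 + 1/8·π_4
  π_2 = 1/4·π_0 + 1/4·π_1 + 1/8·π_2 + 3/8·π_3 + 1/8·π_4
  π_3 = 1/8·π_0 + 1/8·π_1 + 1/8·π_2 + 1/4·π_3 + 1/8·π_4
  normalize: π_0 + π_1 + π_2 + π_3 + π_4 = 1
Solving the linear system gives exactly π = [56/247, 409/1729, 54/247, 1/7, 303/1729].

π = [0.2267, 0.2366, 0.2186, 0.1429, 0.1752]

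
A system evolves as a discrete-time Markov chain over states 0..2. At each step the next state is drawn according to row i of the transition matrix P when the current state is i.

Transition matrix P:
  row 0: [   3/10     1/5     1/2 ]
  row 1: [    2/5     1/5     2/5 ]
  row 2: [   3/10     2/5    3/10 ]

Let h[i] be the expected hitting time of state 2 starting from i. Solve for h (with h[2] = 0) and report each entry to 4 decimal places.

First-step conditioning: h[2] = 0; for i ≠ 2, h[i] = 1 + Σ_k P[i][k]·h[k].
  h[0] = 1 + 3/10·h[0] + 1/5·h[1]
  h[1] = 1 + 2/5·h[0] + 1/5·h[1]
Solving the 2×2 linear system over states ≠ 2 gives exactly h = [25/12, 55/24, 0] (h[2] = 0 is the target).

h = [2.0833, 2.2917, 0.0000]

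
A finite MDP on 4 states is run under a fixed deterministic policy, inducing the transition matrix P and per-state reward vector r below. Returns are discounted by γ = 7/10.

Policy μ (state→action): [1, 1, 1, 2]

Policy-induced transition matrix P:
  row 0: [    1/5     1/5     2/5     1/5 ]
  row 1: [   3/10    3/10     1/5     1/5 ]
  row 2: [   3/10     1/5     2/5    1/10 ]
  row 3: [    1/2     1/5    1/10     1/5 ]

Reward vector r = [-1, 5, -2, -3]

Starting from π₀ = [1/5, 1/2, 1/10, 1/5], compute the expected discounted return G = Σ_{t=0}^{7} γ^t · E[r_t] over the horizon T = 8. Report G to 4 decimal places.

t=0: π = [0.2000, 0.5000, 0.1000, 0.2000], E[r] = 1.5000, γ^t·E[r] = 1.500000, running G = 1.500000
t=1: π = [0.3200, 0.2500, 0.2400, 0.1900], E[r] = -0.1200, γ^t·E[r] = -0.084000, running G = 1.416000
t=2: π = [0.3060, 0.2250, 0.2930, 0.1760], E[r] = -0.2950, γ^t·E[r] = -0.144550, running G = 1.271450
t=3: π = [0.3046, 0.2225, 0.3022, 0.1707], E[r] = -0.3086, γ^t·E[r] = -0.105850, running G = 1.165600
t=4: π = [0.3037, 0.2223, 0.3043, 0.1698], E[r] = -0.3104, γ^t·E[r] = -0.074515, running G = 1.091085
t=5: π = [0.3036, 0.2222, 0.3046, 0.1696], E[r] = -0.3104, γ^t·E[r] = -0.052170, running G = 1.038915
t=6: π = [0.3036, 0.2222, 0.3047, 0.1695], E[r] = -0.3104, γ^t·E[r] = -0.036521, running G = 1.002394
t=7: π = [0.3036, 0.2222, 0.3047, 0.1695], E[r] = -0.3104, γ^t·E[r] = -0.025565, running G = 0.976829

G = 0.9768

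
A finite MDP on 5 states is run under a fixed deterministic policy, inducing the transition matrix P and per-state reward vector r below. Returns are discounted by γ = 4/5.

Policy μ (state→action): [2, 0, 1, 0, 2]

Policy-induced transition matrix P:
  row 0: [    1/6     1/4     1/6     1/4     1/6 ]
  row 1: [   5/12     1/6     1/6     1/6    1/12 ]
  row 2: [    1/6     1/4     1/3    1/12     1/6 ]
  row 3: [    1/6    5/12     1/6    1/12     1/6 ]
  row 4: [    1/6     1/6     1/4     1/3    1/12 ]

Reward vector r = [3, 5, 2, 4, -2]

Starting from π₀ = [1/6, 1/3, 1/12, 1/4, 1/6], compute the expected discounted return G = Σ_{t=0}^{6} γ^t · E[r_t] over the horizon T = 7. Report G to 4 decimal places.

t=0: π = [0.1667, 0.3333, 0.0833, 0.2500, 0.1667], E[r] = 3.0000, γ^t·E[r] = 3.000000, running G = 3.000000
t=1: π = [0.2500, 0.2500, 0.1944, 0.1806, 0.1250], E[r] = 2.8611, γ^t·E[r] = 2.288889, running G = 5.288889
t=2: π = [0.2292, 0.2488, 0.2095, 0.1771, 0.1354], E[r] = 2.7882, γ^t·E[r] = 1.784444, running G = 7.073333
t=3: π = [0.2289, 0.2475, 0.2129, 0.1761, 0.1346], E[r] = 2.7850, γ^t·E[r] = 1.425926, running G = 8.499259
t=4: π = [0.2285, 0.2475, 0.2134, 0.1758, 0.1348], E[r] = 2.7833, γ^t·E[r] = 1.140043, running G = 9.639302
t=5: π = [0.2285, 0.2474, 0.2135, 0.1758, 0.1348], E[r] = 2.7831, γ^t·E[r] = 0.911976, running G = 10.551278
t=6: π = [0.2285, 0.2474, 0.2135, 0.1757, 0.1348], E[r] = 2.7831, γ^t·E[r] = 0.729567, running G = 11.280845

G = 11.2808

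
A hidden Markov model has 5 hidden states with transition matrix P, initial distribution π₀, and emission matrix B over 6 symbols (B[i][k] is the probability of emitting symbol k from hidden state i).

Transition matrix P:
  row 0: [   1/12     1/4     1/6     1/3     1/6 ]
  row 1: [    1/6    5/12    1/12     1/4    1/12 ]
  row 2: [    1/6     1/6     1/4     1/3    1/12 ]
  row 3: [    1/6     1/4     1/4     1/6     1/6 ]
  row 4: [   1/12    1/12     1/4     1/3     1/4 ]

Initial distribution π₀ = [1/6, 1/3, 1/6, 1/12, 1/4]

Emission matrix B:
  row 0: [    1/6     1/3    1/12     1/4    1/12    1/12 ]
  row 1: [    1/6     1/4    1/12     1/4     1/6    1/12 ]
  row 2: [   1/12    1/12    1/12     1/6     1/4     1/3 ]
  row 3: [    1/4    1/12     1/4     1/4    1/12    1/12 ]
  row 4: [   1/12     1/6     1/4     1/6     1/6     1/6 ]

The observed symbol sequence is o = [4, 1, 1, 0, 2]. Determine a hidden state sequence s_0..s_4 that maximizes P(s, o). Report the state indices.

t=0: δ = [1.389e-02, 5.556e-02, 4.167e-02, 6.944e-03, 4.167e-02]  (obs o_0=4)
t=1: δ = [3.086e-03, 5.787e-03, 8.681e-04, 1.157e-03, 1.736e-03]  ψ = [1, 1, 2, 1, 4]  (obs o_1=1)
t=2: δ = [3.215e-04, 6.028e-04, 4.287e-05, 1.206e-04, 8.573e-05]  ψ = [1, 1, 0, 1, 0]  (obs o_2=1)
t=3: δ = [1.674e-05, 4.186e-05, 4.465e-06, 3.768e-05, 4.465e-06]  ψ = [1, 1, 0, 1, 0]  (obs o_3=0)
t=4: δ = [5.814e-07, 1.454e-06, 7.849e-07, 2.616e-06, 1.570e-06]  ψ = [1, 1, 3, 1, 3]  (obs o_4=2)
backtrack: best end state = 3; path = [1, 1, 1, 1, 3]

path = [1, 1, 1, 1, 3]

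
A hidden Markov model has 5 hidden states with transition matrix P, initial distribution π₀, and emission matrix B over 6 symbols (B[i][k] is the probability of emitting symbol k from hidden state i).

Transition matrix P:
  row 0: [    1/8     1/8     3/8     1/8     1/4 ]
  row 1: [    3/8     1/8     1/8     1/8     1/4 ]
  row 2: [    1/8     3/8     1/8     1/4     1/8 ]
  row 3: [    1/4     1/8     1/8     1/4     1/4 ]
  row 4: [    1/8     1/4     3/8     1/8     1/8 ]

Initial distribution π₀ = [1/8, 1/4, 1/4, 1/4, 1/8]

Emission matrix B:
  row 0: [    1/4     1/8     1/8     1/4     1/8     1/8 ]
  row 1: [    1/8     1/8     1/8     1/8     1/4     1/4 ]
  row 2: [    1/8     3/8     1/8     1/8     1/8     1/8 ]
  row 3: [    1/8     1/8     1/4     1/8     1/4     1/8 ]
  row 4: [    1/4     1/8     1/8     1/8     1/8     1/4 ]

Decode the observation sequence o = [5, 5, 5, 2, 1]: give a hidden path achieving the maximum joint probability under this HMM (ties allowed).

t=0: δ = [1.562e-02, 6.250e-02, 3.125e-02, 3.125e-02, 3.125e-02]  (obs o_0=5)
t=1: δ = [2.930e-03, 2.930e-03, 1.465e-03, 9.766e-04, 3.906e-03]  ψ = [1, 2, 4, 1, 1]  (obs o_1=5)
t=2: δ = [1.373e-04, 2.441e-04, 1.831e-04, 6.104e-05, 1.831e-04]  ψ = [1, 4, 4, 4, 0]  (obs o_2=5)
t=3: δ = [1.144e-05, 8.583e-06, 8.583e-06, 1.144e-05, 7.629e-06]  ψ = [1, 2, 4, 2, 1]  (obs o_3=2)
t=4: δ = [4.023e-07, 4.023e-07, 1.609e-06, 3.576e-07, 3.576e-07]  ψ = [1, 2, 0, 3, 0]  (obs o_4=1)
backtrack: best end state = 2; path = [1, 4, 1, 0, 2]

path = [1, 4, 1, 0, 2]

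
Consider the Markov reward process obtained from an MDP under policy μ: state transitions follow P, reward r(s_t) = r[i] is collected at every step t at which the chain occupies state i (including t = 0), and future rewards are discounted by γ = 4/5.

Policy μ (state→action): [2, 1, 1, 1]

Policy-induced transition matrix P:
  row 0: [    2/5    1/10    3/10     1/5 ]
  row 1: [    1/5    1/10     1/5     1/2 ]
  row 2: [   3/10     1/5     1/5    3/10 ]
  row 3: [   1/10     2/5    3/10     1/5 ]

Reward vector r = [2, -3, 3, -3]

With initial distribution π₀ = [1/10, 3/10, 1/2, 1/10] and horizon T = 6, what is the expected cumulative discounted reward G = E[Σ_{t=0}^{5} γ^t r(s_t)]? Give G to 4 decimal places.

G = -0.2752

t=0: π = [0.1000, 0.3000, 0.5000, 0.1000], E[r] = 0.5000, γ^t·E[r] = 0.500000, running G = 0.500000
t=1: π = [0.2600, 0.1800, 0.2200, 0.3400], E[r] = -0.3800, γ^t·E[r] = -0.304000, running G = 0.196000
t=2: π = [0.2400, 0.2240, 0.2600, 0.2760], E[r] = -0.2400, γ^t·E[r] = -0.153600, running G = 0.042400
t=3: π = [0.2464, 0.2088, 0.2516, 0.2932], E[r] = -0.2584, γ^t·E[r] = -0.132301, running G = -0.089901
t=4: π = [0.2451, 0.2131, 0.2540, 0.2878], E[r] = -0.2506, γ^t·E[r] = -0.102662, running G = -0.192563
t=5: π = [0.2456, 0.2117, 0.2533, 0.2893], E[r] = -0.2520, γ^t·E[r] = -0.082591, running G = -0.275154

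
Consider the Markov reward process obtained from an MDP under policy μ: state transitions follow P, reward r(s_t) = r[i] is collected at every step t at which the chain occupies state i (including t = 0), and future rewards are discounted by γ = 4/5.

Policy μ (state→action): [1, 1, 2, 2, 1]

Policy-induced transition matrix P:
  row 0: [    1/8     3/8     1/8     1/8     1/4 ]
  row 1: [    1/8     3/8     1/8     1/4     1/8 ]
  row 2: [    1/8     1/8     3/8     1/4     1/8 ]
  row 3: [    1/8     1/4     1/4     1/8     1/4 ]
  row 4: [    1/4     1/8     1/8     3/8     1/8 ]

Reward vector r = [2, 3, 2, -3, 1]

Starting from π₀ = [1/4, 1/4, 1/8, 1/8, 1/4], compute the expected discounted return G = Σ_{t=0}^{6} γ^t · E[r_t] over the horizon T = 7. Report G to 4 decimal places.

t=0: π = [0.2500, 0.2500, 0.1250, 0.1250, 0.2500], E[r] = 1.3750, γ^t·E[r] = 1.375000, running G = 1.375000
t=1: π = [0.1563, 0.2656, 0.1719, 0.2344, 0.1719], E[r] = 0.9219, γ^t·E[r] = 0.737500, running G = 2.112500
t=2: π = [0.1465, 0.2598, 0.1973, 0.2227, 0.1738], E[r] = 0.9727, γ^t·E[r] = 0.622500, running G = 2.735000
t=3: π = [0.1467, 0.2544, 0.2021, 0.2256, 0.1711], E[r] = 0.9553, γ^t·E[r] = 0.489125, running G = 3.224125
t=4: π = [0.1464, 0.2535, 0.2037, 0.2249, 0.1715], E[r] = 0.9577, γ^t·E[r] = 0.392263, running G = 3.616388
t=5: π = [0.1464, 0.2531, 0.2040, 0.2250, 0.1714], E[r] = 0.9565, γ^t·E[r] = 0.313421, running G = 3.929809
t=6: π = [0.1464, 0.2530, 0.2041, 0.2250, 0.1714], E[r] = 0.9566, γ^t·E[r] = 0.250772, running G = 4.180581

G = 4.1806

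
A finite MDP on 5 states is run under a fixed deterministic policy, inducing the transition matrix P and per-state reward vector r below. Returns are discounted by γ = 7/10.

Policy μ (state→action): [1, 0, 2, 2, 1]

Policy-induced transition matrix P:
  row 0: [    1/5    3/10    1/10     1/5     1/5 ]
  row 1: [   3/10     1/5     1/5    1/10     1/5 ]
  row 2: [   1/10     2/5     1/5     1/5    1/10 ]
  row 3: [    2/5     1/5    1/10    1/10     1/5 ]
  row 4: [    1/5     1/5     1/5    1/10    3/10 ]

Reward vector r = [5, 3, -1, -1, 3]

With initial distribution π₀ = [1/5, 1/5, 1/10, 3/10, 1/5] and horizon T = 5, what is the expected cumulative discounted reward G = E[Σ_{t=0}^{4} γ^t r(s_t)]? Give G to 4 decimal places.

G = 5.9246

t=0: π = [0.2000, 0.2000, 0.1000, 0.3000, 0.2000], E[r] = 1.8000, γ^t·E[r] = 1.800000, running G = 1.800000
t=1: π = [0.2700, 0.2400, 0.1500, 0.1300, 0.2100], E[r] = 2.4200, γ^t·E[r] = 1.694000, running G = 3.494000
t=2: π = [0.2350, 0.2570, 0.1600, 0.1420, 0.2060], E[r] = 2.2620, γ^t·E[r] = 1.108380, running G = 4.602380
t=3: π = [0.2381, 0.2555, 0.1623, 0.1395, 0.2046], E[r] = 2.2690, γ^t·E[r] = 0.778267, running G = 5.380647
t=4: π = [0.2372, 0.2563, 0.1622, 0.1400, 0.2042], E[r] = 2.2653, γ^t·E[r] = 0.543903, running G = 5.924550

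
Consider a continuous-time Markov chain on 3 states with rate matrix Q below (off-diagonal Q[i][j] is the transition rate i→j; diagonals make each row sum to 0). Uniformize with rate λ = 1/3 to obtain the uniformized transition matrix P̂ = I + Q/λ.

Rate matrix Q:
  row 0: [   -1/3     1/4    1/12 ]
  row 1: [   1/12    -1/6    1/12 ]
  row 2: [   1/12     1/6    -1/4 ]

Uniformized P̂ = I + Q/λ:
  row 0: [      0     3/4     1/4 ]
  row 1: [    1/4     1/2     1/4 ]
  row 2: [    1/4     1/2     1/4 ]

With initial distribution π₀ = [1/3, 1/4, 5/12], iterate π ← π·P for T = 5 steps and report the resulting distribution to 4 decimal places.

t=0: π = [0.3333, 0.2500, 0.4167]
t=1: π = [0.1667, 0.5833, 0.2500]
t=2: π = [0.2083, 0.5417, 0.2500]
t=3: π = [0.1979, 0.5521, 0.2500]
t=4: π = [0.2005, 0.5495, 0.2500]
t=5: π = [0.1999, 0.5501, 0.2500]

π = [0.1999, 0.5501, 0.2500]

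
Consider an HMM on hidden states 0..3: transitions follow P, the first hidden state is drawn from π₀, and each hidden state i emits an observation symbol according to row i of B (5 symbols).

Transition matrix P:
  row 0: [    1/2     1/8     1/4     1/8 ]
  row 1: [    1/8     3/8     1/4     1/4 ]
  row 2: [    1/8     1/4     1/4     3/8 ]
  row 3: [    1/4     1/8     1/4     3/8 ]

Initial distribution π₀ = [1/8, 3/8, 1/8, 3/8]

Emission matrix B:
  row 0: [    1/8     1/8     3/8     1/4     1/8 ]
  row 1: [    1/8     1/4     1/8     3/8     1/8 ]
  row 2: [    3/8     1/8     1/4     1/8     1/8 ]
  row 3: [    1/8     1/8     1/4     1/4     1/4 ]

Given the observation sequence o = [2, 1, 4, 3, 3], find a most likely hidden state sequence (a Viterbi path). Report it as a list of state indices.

t=0: δ = [4.688e-02, 4.688e-02, 3.125e-02, 9.375e-02]  (obs o_0=2)
t=1: δ = [2.930e-03, 4.395e-03, 2.930e-03, 4.395e-03]  ψ = [0, 1, 3, 3]  (obs o_1=1)
t=2: δ = [1.831e-04, 2.060e-04, 1.373e-04, 4.120e-04]  ψ = [0, 1, 1, 3]  (obs o_2=4)
t=3: δ = [2.575e-05, 2.897e-05, 1.287e-05, 3.862e-05]  ψ = [3, 1, 3, 3]  (obs o_3=3)
t=4: δ = [3.219e-06, 4.074e-06, 1.207e-06, 3.621e-06]  ψ = [0, 1, 3, 3]  (obs o_4=3)
backtrack: best end state = 1; path = [1, 1, 1, 1, 1]

path = [1, 1, 1, 1, 1]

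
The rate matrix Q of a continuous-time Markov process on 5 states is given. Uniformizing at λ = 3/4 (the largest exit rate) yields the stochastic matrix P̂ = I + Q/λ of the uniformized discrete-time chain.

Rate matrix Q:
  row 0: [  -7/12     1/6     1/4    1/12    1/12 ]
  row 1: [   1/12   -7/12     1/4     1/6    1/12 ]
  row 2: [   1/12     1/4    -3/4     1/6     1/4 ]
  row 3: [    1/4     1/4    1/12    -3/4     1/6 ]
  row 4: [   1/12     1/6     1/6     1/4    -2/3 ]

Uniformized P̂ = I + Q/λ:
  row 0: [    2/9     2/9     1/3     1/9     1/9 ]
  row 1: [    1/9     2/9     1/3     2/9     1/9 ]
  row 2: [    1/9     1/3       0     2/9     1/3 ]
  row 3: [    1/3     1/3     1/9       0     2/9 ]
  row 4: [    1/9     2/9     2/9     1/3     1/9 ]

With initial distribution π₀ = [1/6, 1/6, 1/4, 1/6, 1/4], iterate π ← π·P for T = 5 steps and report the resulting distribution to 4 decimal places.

π = [0.1706, 0.2653, 0.2048, 0.1824, 0.1769]

t=0: π = [0.1667, 0.1667, 0.2500, 0.1667, 0.2500]
t=1: π = [0.1667, 0.2685, 0.1852, 0.1944, 0.1852]
t=2: π = [0.1728, 0.2644, 0.2078, 0.1811, 0.1739]
t=3: π = [0.1706, 0.2654, 0.2045, 0.1821, 0.1774]
t=4: π = [0.1705, 0.2652, 0.2050, 0.1825, 0.1768]
t=5: π = [0.1706, 0.2653, 0.2048, 0.1824, 0.1769]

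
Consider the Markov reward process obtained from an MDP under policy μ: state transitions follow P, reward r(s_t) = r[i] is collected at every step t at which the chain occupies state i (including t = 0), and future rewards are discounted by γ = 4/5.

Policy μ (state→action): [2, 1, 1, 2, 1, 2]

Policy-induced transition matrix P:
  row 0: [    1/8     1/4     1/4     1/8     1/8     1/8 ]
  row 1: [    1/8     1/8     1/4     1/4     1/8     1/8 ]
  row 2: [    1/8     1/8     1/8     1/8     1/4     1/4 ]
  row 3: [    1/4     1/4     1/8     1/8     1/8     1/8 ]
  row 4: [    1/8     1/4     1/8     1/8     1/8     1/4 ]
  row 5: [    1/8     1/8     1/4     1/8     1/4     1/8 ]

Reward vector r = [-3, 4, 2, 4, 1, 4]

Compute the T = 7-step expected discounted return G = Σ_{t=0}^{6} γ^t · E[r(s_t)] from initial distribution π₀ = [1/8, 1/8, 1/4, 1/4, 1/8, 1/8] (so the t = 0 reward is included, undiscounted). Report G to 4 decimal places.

G = 8.4372

t=0: π = [0.1250, 0.1250, 0.2500, 0.2500, 0.1250, 0.1250], E[r] = 2.2500, γ^t·E[r] = 2.250000, running G = 2.250000
t=1: π = [0.1563, 0.1875, 0.1719, 0.1406, 0.1719, 0.1719], E[r] = 2.0469, γ^t·E[r] = 1.637500, running G = 3.887500
t=2: π = [0.1426, 0.1836, 0.1895, 0.1484, 0.1680, 0.1680], E[r] = 2.1191, γ^t·E[r] = 1.356250, running G = 5.243750
t=3: π = [0.1436, 0.1824, 0.1868, 0.1479, 0.1697, 0.1697], E[r] = 2.1125, γ^t·E[r] = 1.081625, running G = 6.325375
t=4: π = [0.1435, 0.1826, 0.1870, 0.1478, 0.1696, 0.1696], E[r] = 2.1130, γ^t·E[r] = 0.865475, running G = 7.190850
t=5: π = [0.1435, 0.1826, 0.1870, 0.1478, 0.1696, 0.1696], E[r] = 2.1131, γ^t·E[r] = 0.692409, running G = 7.883259
t=6: π = [0.1435, 0.1826, 0.1870, 0.1478, 0.1696, 0.1696], E[r] = 2.1130, γ^t·E[r] = 0.553921, running G = 8.437180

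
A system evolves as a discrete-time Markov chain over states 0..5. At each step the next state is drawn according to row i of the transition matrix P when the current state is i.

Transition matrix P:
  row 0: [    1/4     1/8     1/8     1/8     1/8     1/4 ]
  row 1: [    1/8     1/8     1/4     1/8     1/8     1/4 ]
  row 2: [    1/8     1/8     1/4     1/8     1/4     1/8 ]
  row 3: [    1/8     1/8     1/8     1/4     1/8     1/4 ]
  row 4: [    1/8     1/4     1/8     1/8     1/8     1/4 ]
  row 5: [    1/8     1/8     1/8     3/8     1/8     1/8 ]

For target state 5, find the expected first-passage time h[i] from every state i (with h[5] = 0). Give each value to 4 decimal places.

First-step conditioning: h[5] = 0; for i ≠ 5, h[i] = 1 + Σ_k P[i][k]·h[k].
  h[0] = 1 + 1/4·h[0] + 1/8·h[1] + 1/8·h[2] + 1/8·h[3] + 1/8·h[4]
  h[1] = 1 + 1/8·h[0] + 1/8·h[1] + 1/4·h[2] + 1/8·h[3] + 1/8·h[4]
  h[2] = 1 + 1/8·h[0] + 1/8·h[1] + 1/4·h[2] + 1/8·h[3] + 1/4·h[4]
  h[3] = 1 + 1/8·h[0] + 1/8·h[1] + 1/8·h[2] + 1/4·h[3] + 1/8·h[4]
  h[4] = 1 + 1/8·h[0] + 1/4·h[1] + 1/8·h[2] + 1/8·h[3] + 1/8·h[4]
Solving the 5×5 linear system over states ≠ 5 gives exactly h = [3576/821, 3640/821, 4088/821, 3576/821, 3584/821, 0] (h[5] = 0 is the target).

h = [4.3557, 4.4336, 4.9793, 4.3557, 4.3654, 0.0000]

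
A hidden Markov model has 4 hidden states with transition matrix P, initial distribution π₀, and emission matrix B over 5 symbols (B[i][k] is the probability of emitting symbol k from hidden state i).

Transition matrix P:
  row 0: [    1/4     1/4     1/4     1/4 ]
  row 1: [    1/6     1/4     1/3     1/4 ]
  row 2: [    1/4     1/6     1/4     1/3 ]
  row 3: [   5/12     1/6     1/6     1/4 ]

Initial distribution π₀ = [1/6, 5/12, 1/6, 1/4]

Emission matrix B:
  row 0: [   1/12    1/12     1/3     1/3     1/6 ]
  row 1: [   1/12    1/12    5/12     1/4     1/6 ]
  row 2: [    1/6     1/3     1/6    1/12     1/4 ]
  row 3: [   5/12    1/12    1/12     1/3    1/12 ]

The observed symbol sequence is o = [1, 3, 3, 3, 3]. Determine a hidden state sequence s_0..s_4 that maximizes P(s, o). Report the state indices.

path = [2, 3, 0, 3, 0]

t=0: δ = [1.389e-02, 3.472e-02, 5.556e-02, 2.083e-02]  (obs o_0=1)
t=1: δ = [4.630e-03, 2.315e-03, 1.157e-03, 6.173e-03]  ψ = [2, 2, 2, 2]  (obs o_1=3)
t=2: δ = [8.573e-04, 2.894e-04, 9.645e-05, 5.144e-04]  ψ = [3, 0, 0, 3]  (obs o_2=3)
t=3: δ = [7.144e-05, 5.358e-05, 1.786e-05, 7.144e-05]  ψ = [0, 0, 0, 0]  (obs o_3=3)
t=4: δ = [9.923e-06, 4.465e-06, 1.488e-06, 5.954e-06]  ψ = [3, 0, 0, 0]  (obs o_4=3)
backtrack: best end state = 0; path = [2, 3, 0, 3, 0]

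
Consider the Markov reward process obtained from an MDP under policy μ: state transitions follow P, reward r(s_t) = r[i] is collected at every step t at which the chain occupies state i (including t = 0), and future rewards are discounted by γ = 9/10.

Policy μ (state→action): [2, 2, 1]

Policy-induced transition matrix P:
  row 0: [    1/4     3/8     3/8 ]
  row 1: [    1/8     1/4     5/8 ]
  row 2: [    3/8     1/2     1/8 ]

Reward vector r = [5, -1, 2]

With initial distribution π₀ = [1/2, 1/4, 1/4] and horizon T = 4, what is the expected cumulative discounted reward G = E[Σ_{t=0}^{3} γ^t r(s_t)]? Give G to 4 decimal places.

t=0: π = [0.5000, 0.2500, 0.2500], E[r] = 2.7500, γ^t·E[r] = 2.750000, running G = 2.750000
t=1: π = [0.2500, 0.3750, 0.3750], E[r] = 1.6250, γ^t·E[r] = 1.462500, running G = 4.212500
t=2: π = [0.2500, 0.3750, 0.3750], E[r] = 1.6250, γ^t·E[r] = 1.316250, running G = 5.528750
t=3: π = [0.2500, 0.3750, 0.3750], E[r] = 1.6250, γ^t·E[r] = 1.184625, running G = 6.713375

G = 6.7134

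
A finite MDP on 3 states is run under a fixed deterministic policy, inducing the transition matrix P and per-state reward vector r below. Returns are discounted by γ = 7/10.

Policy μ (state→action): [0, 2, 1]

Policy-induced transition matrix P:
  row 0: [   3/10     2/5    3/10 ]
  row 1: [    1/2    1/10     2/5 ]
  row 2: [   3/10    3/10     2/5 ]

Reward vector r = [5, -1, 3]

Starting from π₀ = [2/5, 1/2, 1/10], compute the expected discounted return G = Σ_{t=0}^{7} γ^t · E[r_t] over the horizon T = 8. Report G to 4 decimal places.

t=0: π = [0.4000, 0.5000, 0.1000], E[r] = 1.8000, γ^t·E[r] = 1.800000, running G = 1.800000
t=1: π = [0.4000, 0.2400, 0.3600], E[r] = 2.8400, γ^t·E[r] = 1.988000, running G = 3.788000
t=2: π = [0.3480, 0.2920, 0.3600], E[r] = 2.5280, γ^t·E[r] = 1.238720, running G = 5.026720
t=3: π = [0.3584, 0.2764, 0.3652], E[r] = 2.6112, γ^t·E[r] = 0.895642, running G = 5.922362
t=4: π = [0.3553, 0.2806, 0.3642], E[r] = 2.5883, γ^t·E[r] = 0.621456, running G = 6.543817
t=5: π = [0.3561, 0.2794, 0.3645], E[r] = 2.5946, γ^t·E[r] = 0.436068, running G = 6.979885
t=6: π = [0.3559, 0.2797, 0.3644], E[r] = 2.5929, γ^t·E[r] = 0.305047, running G = 7.284932
t=7: π = [0.3559, 0.2796, 0.3644], E[r] = 2.5933, γ^t·E[r] = 0.213571, running G = 7.498503

G = 7.4985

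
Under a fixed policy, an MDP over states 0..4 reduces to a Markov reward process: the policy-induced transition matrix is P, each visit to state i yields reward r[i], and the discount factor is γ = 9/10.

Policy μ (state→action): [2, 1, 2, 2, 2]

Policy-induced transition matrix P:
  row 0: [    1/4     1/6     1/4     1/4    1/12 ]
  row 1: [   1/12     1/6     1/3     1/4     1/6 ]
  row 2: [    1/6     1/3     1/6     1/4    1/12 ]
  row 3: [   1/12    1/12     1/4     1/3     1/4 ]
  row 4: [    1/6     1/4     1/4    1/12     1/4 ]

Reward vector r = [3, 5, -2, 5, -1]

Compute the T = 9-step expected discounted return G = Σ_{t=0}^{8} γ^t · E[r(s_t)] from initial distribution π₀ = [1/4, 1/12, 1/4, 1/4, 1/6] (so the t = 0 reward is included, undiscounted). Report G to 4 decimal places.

G = 11.9877

t=0: π = [0.2500, 0.0833, 0.2500, 0.2500, 0.1667], E[r] = 1.7500, γ^t·E[r] = 1.750000, running G = 1.750000
t=1: π = [0.1597, 0.2014, 0.2361, 0.2431, 0.1597], E[r] = 2.0694, γ^t·E[r] = 1.862500, running G = 3.612500
t=2: π = [0.1429, 0.1991, 0.2471, 0.2436, 0.1672], E[r] = 1.9809, γ^t·E[r] = 1.604531, running G = 5.217031
t=3: π = [0.1417, 0.2015, 0.2460, 0.2424, 0.1684], E[r] = 1.9842, γ^t·E[r] = 1.446504, running G = 6.663535
t=4: π = [0.1415, 0.2015, 0.2463, 0.2421, 0.1686], E[r] = 1.9814, γ^t·E[r] = 1.300016, running G = 7.963551
t=5: π = [0.1415, 0.2016, 0.2463, 0.2421, 0.1686], E[r] = 1.9817, γ^t·E[r] = 1.170159, running G = 9.133710
t=6: π = [0.1415, 0.2016, 0.2463, 0.2421, 0.1686], E[r] = 1.9816, γ^t·E[r] = 1.053125, running G = 10.186836
t=7: π = [0.1415, 0.2016, 0.2463, 0.2421, 0.1686], E[r] = 1.9817, γ^t·E[r] = 0.947819, running G = 11.134655
t=8: π = [0.1415, 0.2016, 0.2463, 0.2421, 0.1686], E[r] = 1.9817, γ^t·E[r] = 0.853037, running G = 11.987691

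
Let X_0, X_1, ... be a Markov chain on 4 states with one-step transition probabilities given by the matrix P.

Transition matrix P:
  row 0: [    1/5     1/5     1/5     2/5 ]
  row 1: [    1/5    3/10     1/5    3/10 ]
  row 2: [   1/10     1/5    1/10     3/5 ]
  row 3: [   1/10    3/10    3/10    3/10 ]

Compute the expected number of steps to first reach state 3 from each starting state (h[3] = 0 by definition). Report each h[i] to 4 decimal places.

h = [2.4146, 2.6829, 1.9756, 0.0000]

First-step conditioning: h[3] = 0; for i ≠ 3, h[i] = 1 + Σ_k P[i][k]·h[k].
  h[0] = 1 + 1/5·h[0] + 1/5·h[1] + 1/5·h[2]
  h[1] = 1 + 1/5·h[0] + 3/10·h[1] + 1/5·h[2]
  h[2] = 1 + 1/10·h[0] + 1/5·h[1] + 1/10·h[2]
Solving the 3×3 linear system over states ≠ 3 gives exactly h = [99/41, 110/41, 81/41, 0] (h[3] = 0 is the target).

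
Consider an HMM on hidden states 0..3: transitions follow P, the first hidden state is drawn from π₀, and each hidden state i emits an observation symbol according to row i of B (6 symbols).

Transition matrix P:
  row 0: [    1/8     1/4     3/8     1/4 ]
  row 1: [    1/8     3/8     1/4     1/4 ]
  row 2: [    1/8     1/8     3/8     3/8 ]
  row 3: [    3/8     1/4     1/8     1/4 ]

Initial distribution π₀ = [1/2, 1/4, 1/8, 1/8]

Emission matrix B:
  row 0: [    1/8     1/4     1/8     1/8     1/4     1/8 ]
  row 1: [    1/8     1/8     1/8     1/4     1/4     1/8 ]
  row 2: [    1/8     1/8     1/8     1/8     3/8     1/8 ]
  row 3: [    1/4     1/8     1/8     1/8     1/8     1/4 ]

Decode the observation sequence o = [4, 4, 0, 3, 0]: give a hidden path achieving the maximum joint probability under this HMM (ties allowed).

path = [0, 2, 3, 1, 3]

t=0: δ = [1.250e-01, 6.250e-02, 4.688e-02, 1.562e-02]  (obs o_0=4)
t=1: δ = [3.906e-03, 7.812e-03, 1.758e-02, 3.906e-03]  ψ = [0, 0, 0, 0]  (obs o_1=4)
t=2: δ = [2.747e-04, 3.662e-04, 8.240e-04, 1.648e-03]  ψ = [2, 1, 2, 2]  (obs o_2=0)
t=3: δ = [7.725e-05, 1.030e-04, 3.862e-05, 5.150e-05]  ψ = [3, 3, 2, 3]  (obs o_3=3)
t=4: δ = [2.414e-06, 4.828e-06, 3.621e-06, 6.437e-06]  ψ = [3, 1, 0, 1]  (obs o_4=0)
backtrack: best end state = 3; path = [0, 2, 3, 1, 3]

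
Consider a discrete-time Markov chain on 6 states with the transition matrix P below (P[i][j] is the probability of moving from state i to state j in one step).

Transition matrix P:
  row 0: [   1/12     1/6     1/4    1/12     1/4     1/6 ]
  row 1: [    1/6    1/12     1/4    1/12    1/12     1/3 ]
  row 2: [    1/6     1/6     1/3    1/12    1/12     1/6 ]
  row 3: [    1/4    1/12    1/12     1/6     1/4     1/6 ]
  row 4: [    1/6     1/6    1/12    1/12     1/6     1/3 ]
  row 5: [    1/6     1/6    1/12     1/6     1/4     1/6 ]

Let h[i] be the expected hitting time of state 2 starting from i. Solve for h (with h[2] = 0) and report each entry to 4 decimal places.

First-step conditioning: h[2] = 0; for i ≠ 2, h[i] = 1 + Σ_k P[i][k]·h[k].
  h[0] = 1 + 1/12·h[0] + 1/6·h[1] + 1/12·h[3] + 1/4·h[4] + 1/6·h[5]
  h[1] = 1 + 1/6·h[0] + 1/12·h[1] + 1/12·h[3] + 1/12·h[4] + 1/3·h[5]
  h[3] = 1 + 1/4·h[0] + 1/12·h[1] + 1/6·h[3] + 1/4·h[4] + 1/6·h[5]
  h[4] = 1 + 1/6·h[0] + 1/6·h[1] + 1/12·h[3] + 1/6·h[4] + 1/3·h[5]
  h[5] = 1 + 1/6·h[0] + 1/6·h[1] + 1/6·h[3] + 1/4·h[4] + 1/6·h[5]
Solving the 5×5 linear system over states ≠ 2 gives exactly h = [44/7, 44/7, 0, 52/7, 52/7, 52/7] (h[2] = 0 is the target).

h = [6.2857, 6.2857, 0.0000, 7.4286, 7.4286, 7.4286]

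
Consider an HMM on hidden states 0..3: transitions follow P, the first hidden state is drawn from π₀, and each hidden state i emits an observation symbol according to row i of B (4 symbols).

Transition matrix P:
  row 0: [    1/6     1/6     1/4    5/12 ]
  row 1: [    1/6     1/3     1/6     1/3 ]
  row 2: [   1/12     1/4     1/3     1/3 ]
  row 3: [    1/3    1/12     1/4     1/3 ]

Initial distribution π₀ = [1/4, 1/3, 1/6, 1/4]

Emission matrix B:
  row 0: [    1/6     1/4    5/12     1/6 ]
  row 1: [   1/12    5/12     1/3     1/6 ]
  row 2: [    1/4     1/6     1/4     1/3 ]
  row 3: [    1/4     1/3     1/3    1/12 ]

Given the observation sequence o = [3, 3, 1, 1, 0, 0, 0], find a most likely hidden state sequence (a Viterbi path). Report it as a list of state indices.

t=0: δ = [4.167e-02, 5.556e-02, 5.556e-02, 2.083e-02]  (obs o_0=3)
t=1: δ = [1.543e-03, 3.086e-03, 6.173e-03, 1.543e-03]  ψ = [1, 1, 2, 1]  (obs o_1=3)
t=2: δ = [1.286e-04, 6.430e-04, 3.429e-04, 6.859e-04]  ψ = [1, 2, 2, 2]  (obs o_2=1)
t=3: δ = [5.716e-05, 8.931e-05, 2.858e-05, 7.621e-05]  ψ = [3, 1, 3, 3]  (obs o_3=1)
t=4: δ = [4.234e-06, 2.481e-06, 4.763e-06, 7.442e-06]  ψ = [3, 1, 3, 1]  (obs o_4=0)
t=5: δ = [4.135e-07, 9.923e-08, 4.651e-07, 6.202e-07]  ψ = [3, 2, 3, 3]  (obs o_5=0)
t=6: δ = [3.445e-08, 9.690e-09, 3.876e-08, 5.168e-08]  ψ = [3, 2, 2, 3]  (obs o_6=0)
backtrack: best end state = 3; path = [2, 2, 1, 1, 3, 3, 3]

path = [2, 2, 1, 1, 3, 3, 3]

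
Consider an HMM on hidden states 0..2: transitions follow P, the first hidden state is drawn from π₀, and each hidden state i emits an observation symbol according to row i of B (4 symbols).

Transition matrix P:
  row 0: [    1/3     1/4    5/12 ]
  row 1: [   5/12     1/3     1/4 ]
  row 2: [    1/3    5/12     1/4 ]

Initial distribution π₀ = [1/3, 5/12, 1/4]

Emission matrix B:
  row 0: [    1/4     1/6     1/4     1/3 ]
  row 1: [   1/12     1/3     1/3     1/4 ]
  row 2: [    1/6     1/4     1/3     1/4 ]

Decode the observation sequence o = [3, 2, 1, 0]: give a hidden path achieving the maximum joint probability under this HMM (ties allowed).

t=0: δ = [1.111e-01, 1.042e-01, 6.250e-02]  (obs o_0=3)
t=1: δ = [1.085e-02, 1.157e-02, 1.543e-02]  ψ = [1, 1, 0]  (obs o_1=2)
t=2: δ = [8.573e-04, 2.143e-03, 1.130e-03]  ψ = [2, 2, 0]  (obs o_2=1)
t=3: δ = [2.233e-04, 5.954e-05, 8.931e-05]  ψ = [1, 1, 1]  (obs o_3=0)
backtrack: best end state = 0; path = [0, 2, 1, 0]

path = [0, 2, 1, 0]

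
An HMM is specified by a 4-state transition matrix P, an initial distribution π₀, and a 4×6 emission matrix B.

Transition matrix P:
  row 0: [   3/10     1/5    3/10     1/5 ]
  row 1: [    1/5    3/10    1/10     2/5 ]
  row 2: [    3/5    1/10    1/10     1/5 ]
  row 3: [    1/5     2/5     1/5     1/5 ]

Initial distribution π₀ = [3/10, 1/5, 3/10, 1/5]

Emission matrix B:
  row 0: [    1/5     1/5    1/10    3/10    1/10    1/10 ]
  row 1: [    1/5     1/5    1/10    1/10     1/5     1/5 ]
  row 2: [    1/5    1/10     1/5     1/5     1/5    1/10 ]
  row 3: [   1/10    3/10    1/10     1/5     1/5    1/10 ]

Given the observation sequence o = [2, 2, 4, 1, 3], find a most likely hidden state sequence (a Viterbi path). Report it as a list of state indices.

t=0: δ = [3.000e-02, 2.000e-02, 6.000e-02, 2.000e-02]  (obs o_0=2)
t=1: δ = [3.600e-03, 8.000e-04, 1.800e-03, 1.200e-03]  ψ = [2, 3, 0, 2]  (obs o_1=2)
t=2: δ = [1.080e-04, 1.440e-04, 2.160e-04, 1.440e-04]  ψ = [0, 0, 0, 0]  (obs o_2=4)
t=3: δ = [2.592e-05, 1.152e-05, 3.240e-06, 1.728e-05]  ψ = [2, 3, 0, 1]  (obs o_3=1)
t=4: δ = [2.333e-06, 6.912e-07, 1.555e-06, 1.037e-06]  ψ = [0, 3, 0, 0]  (obs o_4=3)
backtrack: best end state = 0; path = [2, 0, 2, 0, 0]

path = [2, 0, 2, 0, 0]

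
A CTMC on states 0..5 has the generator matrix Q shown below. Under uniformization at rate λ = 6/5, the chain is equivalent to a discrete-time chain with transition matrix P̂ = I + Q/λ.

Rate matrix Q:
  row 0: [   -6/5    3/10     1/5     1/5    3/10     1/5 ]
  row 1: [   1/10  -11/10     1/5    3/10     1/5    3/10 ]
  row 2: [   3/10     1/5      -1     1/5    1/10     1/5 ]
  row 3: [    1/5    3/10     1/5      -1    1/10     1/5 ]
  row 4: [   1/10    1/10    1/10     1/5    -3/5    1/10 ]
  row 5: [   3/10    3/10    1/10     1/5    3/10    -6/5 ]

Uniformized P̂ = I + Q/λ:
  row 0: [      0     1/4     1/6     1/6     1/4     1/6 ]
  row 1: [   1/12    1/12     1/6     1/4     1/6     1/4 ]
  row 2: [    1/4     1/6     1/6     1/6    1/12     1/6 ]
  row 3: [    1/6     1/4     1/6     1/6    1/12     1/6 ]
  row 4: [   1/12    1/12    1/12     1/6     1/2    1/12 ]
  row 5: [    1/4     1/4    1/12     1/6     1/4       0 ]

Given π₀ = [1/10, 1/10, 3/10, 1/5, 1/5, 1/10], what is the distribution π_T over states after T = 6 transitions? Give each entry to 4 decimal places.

t=0: π = [0.1000, 0.1000, 0.3000, 0.2000, 0.2000, 0.1000]
t=1: π = [0.1583, 0.1750, 0.1417, 0.1750, 0.2083, 0.1417]
t=2: π = [0.1319, 0.1743, 0.1375, 0.1813, 0.2347, 0.1403]
t=3: π = [0.1337, 0.1704, 0.1354, 0.1812, 0.2410, 0.1383]
t=4: π = [0.1329, 0.1701, 0.1351, 0.1809, 0.2433, 0.1377]
t=5: π = [0.1328, 0.1698, 0.1349, 0.1808, 0.2440, 0.1376]
t=6: π = [0.1328, 0.1698, 0.1349, 0.1808, 0.2442, 0.1376]

π = [0.1328, 0.1698, 0.1349, 0.1808, 0.2442, 0.1376]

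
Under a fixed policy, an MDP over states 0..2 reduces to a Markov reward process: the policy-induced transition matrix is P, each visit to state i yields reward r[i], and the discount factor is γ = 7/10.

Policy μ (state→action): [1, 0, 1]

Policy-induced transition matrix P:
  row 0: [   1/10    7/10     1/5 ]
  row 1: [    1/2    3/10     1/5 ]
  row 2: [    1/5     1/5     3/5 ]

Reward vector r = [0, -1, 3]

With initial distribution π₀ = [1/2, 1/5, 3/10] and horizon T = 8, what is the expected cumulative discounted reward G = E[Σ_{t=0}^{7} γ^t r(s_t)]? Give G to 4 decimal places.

t=0: π = [0.5000, 0.2000, 0.3000], E[r] = 0.7000, γ^t·E[r] = 0.700000, running G = 0.700000
t=1: π = [0.2100, 0.4700, 0.3200], E[r] = 0.4900, γ^t·E[r] = 0.343000, running G = 1.043000
t=2: π = [0.3200, 0.3520, 0.3280], E[r] = 0.6320, γ^t·E[r] = 0.309680, running G = 1.352680
t=3: π = [0.2736, 0.3952, 0.3312], E[r] = 0.5984, γ^t·E[r] = 0.205251, running G = 1.557931
t=4: π = [0.2912, 0.3763, 0.3325], E[r] = 0.6211, γ^t·E[r] = 0.149131, running G = 1.707062
t=5: π = [0.2838, 0.3832, 0.3330], E[r] = 0.6157, γ^t·E[r] = 0.103488, running G = 1.810550
t=6: π = [0.2866, 0.3802, 0.3332], E[r] = 0.6194, γ^t·E[r] = 0.072869, running G = 1.883420
t=7: π = [0.2854, 0.3813, 0.3333], E[r] = 0.6185, γ^t·E[r] = 0.050938, running G = 1.934357

G = 1.9344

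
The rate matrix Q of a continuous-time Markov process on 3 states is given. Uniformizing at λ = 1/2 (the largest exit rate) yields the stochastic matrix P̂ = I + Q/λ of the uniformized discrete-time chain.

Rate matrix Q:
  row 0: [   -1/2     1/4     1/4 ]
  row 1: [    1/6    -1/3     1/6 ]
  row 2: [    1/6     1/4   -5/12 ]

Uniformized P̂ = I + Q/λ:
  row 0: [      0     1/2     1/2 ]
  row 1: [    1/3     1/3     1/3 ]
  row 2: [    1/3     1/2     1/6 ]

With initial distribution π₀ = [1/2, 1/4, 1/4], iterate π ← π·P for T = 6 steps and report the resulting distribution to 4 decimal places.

t=0: π = [0.5000, 0.2500, 0.2500]
t=1: π = [0.1667, 0.4583, 0.3750]
t=2: π = [0.2778, 0.4236, 0.2986]
t=3: π = [0.2407, 0.4294, 0.3299]
t=4: π = [0.2531, 0.4284, 0.3185]
t=5: π = [0.2490, 0.4286, 0.3224]
t=6: π = [0.2503, 0.4286, 0.3211]

π = [0.2503, 0.4286, 0.3211]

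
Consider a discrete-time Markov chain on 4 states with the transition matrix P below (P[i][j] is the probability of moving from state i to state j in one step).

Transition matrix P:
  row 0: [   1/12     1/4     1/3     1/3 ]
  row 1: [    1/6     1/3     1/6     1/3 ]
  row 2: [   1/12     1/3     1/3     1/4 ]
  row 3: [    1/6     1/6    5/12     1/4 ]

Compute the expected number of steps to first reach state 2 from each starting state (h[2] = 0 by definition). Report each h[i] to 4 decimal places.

h = [3.1429, 3.7143, 0.0000, 2.8571]

First-step conditioning: h[2] = 0; for i ≠ 2, h[i] = 1 + Σ_k P[i][k]·h[k].
  h[0] = 1 + 1/12·h[0] + 1/4·h[1] + 1/3·h[3]
  h[1] = 1 + 1/6·h[0] + 1/3·h[1] + 1/3·h[3]
  h[3] = 1 + 1/6·h[0] + 1/6·h[1] + 1/4·h[3]
Solving the 3×3 linear system over states ≠ 2 gives exactly h = [22/7, 26/7, 0, 20/7] (h[2] = 0 is the target).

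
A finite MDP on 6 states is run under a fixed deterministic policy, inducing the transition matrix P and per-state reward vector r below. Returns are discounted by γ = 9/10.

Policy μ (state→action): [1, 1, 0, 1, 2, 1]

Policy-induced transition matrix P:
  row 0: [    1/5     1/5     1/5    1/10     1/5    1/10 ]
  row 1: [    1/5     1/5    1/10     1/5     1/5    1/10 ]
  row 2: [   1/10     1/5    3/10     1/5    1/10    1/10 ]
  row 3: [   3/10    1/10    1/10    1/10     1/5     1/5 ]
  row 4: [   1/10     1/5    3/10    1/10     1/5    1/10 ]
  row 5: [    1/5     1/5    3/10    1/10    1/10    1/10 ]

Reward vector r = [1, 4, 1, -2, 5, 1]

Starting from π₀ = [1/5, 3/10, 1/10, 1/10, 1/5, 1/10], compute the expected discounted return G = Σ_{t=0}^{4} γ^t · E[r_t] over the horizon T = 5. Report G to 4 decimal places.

G = 8.0550

t=0: π = [0.2000, 0.3000, 0.1000, 0.1000, 0.2000, 0.1000], E[r] = 2.4000, γ^t·E[r] = 2.400000, running G = 2.400000
t=1: π = [0.1800, 0.1900, 0.2000, 0.1400, 0.1800, 0.1100], E[r] = 1.8700, γ^t·E[r] = 1.683000, running G = 4.083000
t=2: π = [0.1760, 0.1860, 0.2160, 0.1390, 0.1690, 0.1140], E[r] = 1.8170, γ^t·E[r] = 1.471770, running G = 5.554770
t=3: π = [0.1754, 0.1861, 0.2174, 0.1402, 0.1670, 0.1139], E[r] = 1.8057, γ^t·E[r] = 1.316355, running G = 6.871125
t=4: π = [0.1756, 0.1860, 0.2172, 0.1404, 0.1669, 0.1140], E[r] = 1.8044, γ^t·E[r] = 1.183847, running G = 8.054972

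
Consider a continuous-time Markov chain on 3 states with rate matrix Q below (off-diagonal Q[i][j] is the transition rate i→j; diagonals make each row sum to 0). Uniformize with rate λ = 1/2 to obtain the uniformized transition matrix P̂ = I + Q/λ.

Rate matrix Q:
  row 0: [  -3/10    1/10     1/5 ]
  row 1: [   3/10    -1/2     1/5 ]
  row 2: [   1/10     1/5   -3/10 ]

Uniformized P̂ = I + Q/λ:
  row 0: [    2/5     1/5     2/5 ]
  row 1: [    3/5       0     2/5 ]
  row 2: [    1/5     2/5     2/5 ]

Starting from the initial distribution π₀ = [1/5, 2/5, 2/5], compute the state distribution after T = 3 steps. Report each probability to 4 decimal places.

t=0: π = [0.2000, 0.4000, 0.4000]
t=1: π = [0.4000, 0.2000, 0.4000]
t=2: π = [0.3600, 0.2400, 0.4000]
t=3: π = [0.3680, 0.2320, 0.4000]

π = [0.3680, 0.2320, 0.4000]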